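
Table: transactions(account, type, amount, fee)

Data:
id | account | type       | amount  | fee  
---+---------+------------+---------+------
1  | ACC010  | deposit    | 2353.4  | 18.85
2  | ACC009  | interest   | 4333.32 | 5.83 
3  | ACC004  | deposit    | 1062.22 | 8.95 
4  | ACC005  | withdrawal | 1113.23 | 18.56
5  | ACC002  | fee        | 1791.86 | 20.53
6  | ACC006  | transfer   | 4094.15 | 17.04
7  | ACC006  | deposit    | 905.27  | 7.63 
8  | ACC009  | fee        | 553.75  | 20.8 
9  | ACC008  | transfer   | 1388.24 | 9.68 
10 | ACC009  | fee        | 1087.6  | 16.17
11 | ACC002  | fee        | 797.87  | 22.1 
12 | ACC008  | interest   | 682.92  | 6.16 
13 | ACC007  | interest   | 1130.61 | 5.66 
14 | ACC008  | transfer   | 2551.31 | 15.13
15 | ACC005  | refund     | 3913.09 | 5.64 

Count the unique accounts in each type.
SELECT type, COUNT(DISTINCT account)
FROM transactions
GROUP BY type

Result:
  deposit: 3 distinct
  fee: 2 distinct
  interest: 3 distinct
  refund: 1 distinct
  transfer: 2 distinct
  withdrawal: 1 distinct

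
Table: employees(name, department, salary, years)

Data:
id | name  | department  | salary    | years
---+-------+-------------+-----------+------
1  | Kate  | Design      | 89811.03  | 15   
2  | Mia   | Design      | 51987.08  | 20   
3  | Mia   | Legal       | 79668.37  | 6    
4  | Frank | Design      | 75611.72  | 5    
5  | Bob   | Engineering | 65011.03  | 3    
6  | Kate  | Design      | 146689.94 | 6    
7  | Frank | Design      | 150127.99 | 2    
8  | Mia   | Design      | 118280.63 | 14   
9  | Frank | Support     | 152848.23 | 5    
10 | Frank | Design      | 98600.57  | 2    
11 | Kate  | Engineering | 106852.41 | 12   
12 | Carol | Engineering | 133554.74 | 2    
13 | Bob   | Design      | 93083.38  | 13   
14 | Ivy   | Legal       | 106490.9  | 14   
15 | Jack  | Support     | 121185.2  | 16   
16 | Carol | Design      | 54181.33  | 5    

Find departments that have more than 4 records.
SELECT department, COUNT(*) as cnt
FROM employees
GROUP BY department
HAVING COUNT(*) > 4

Result:
  Design: 9

Note: HAVING filters groups after aggregation, WHERE filters rows before.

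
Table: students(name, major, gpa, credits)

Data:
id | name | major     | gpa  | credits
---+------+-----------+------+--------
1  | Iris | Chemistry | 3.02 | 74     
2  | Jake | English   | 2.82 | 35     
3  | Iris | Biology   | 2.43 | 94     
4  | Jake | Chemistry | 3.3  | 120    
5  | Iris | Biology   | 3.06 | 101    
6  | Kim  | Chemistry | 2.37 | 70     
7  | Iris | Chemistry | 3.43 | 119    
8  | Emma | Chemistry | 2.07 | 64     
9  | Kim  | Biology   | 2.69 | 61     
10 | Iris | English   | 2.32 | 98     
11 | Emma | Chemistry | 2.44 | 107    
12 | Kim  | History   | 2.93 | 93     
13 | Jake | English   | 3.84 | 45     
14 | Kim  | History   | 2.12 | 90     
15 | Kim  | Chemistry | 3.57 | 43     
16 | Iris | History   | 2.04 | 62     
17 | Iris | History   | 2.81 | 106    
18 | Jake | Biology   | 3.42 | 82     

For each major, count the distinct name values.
SELECT major, COUNT(DISTINCT name)
FROM students
GROUP BY major

Result:
  Biology: 3 distinct
  Chemistry: 4 distinct
  English: 2 distinct
  History: 2 distinct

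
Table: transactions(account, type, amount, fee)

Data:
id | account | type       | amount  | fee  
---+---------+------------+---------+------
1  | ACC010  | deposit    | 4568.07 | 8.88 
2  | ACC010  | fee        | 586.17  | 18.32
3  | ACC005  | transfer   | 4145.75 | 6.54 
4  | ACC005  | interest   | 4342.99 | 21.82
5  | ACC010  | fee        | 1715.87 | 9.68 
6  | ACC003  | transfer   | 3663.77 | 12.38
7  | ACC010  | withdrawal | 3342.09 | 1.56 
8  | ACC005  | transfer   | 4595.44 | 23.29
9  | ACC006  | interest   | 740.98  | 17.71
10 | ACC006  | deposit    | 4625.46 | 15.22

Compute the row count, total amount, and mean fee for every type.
SELECT type,
       COUNT(*) as cnt,
       SUM(amount) as total_amount,
       AVG(fee) as avg_fee
FROM transactions
GROUP BY type

Result:
  deposit: 2 records, 9193.53 total amount, 12.05 avg fee
  fee: 2 records, 2302.04 total amount, 14.00 avg fee
  interest: 2 records, 5083.97 total amount, 19.77 avg fee
  transfer: 3 records, 12404.96 total amount, 14.07 avg fee
  withdrawal: 1 records, 3342.09 total amount, 1.56 avg fee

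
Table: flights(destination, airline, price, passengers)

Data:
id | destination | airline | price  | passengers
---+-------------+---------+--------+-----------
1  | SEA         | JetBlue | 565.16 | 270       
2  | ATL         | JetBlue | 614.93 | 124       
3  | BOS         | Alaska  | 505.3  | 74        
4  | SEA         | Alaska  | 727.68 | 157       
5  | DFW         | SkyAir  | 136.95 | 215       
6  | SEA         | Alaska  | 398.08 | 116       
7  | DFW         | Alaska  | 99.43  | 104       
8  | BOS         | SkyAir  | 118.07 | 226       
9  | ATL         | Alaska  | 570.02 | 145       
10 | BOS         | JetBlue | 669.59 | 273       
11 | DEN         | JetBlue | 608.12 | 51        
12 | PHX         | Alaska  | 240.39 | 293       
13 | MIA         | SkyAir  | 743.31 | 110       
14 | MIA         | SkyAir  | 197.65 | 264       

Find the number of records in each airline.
SELECT airline, COUNT(*) as count
FROM flights
GROUP BY airline

Result:
  Alaska: 6
  JetBlue: 4
  SkyAir: 4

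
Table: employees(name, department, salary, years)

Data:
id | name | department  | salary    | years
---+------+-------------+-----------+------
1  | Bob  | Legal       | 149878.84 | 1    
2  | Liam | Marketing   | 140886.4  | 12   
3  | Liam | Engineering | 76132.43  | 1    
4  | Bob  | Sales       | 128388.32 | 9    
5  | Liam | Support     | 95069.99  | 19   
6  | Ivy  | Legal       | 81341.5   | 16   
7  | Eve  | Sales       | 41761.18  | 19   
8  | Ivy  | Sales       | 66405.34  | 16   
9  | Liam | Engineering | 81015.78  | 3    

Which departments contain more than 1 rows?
SELECT department, COUNT(*) as cnt
FROM employees
GROUP BY department
HAVING COUNT(*) > 1

Result:
  Engineering: 2
  Legal: 2
  Sales: 3

Note: HAVING filters groups after aggregation, WHERE filters rows before.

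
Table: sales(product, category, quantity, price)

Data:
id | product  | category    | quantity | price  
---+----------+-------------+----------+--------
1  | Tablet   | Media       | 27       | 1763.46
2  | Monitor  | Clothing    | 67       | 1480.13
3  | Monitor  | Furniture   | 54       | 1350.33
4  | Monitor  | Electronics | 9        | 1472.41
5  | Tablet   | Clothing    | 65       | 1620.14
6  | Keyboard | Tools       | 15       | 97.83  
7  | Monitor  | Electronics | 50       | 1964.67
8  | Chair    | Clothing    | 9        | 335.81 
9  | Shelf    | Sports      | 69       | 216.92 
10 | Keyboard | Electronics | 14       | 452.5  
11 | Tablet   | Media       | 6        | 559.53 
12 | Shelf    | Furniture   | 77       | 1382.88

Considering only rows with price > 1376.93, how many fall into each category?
SELECT category, COUNT(*)
FROM sales
WHERE price > 1376.93
GROUP BY category

Note: WHERE filters rows before grouping.

Result:
  Clothing: 2
  Electronics: 2
  Furniture: 1
  Media: 1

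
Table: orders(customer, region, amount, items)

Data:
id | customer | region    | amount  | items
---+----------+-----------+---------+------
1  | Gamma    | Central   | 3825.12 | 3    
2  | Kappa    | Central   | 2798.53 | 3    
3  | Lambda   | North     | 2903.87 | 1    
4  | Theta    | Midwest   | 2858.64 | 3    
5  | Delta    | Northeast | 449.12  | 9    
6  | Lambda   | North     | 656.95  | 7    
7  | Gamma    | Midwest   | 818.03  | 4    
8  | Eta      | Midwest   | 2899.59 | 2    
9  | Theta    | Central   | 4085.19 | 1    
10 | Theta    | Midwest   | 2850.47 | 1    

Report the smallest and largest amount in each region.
SELECT region, MIN(amount), MAX(amount)
FROM orders
GROUP BY region

Result:
  Central: min=2798.53, max=4085.19
  Midwest: min=818.03, max=2899.59
  North: min=656.95, max=2903.87
  Northeast: min=449.12, max=449.12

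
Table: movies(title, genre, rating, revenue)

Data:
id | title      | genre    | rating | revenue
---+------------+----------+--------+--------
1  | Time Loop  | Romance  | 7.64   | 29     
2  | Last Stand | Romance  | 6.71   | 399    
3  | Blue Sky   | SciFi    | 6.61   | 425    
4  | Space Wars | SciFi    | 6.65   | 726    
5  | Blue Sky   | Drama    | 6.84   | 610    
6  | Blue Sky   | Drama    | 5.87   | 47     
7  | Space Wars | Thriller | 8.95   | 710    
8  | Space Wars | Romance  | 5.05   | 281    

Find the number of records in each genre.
SELECT genre, COUNT(*) as count
FROM movies
GROUP BY genre

Result:
  Drama: 2
  Romance: 3
  SciFi: 2
  Thriller: 1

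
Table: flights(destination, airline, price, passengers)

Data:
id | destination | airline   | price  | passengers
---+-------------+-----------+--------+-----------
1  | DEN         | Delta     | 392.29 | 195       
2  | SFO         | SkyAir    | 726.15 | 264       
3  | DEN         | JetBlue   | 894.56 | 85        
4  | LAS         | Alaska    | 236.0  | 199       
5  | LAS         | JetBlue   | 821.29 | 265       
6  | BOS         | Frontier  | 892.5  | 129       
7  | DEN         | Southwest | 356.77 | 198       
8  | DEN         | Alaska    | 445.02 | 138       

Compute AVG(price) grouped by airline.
SELECT airline, AVG(price) as result
FROM flights
GROUP BY airline

Result:
  Alaska: 340.51
  Delta: 392.29
  Frontier: 892.50
  JetBlue: 857.93
  SkyAir: 726.15
  Southwest: 356.77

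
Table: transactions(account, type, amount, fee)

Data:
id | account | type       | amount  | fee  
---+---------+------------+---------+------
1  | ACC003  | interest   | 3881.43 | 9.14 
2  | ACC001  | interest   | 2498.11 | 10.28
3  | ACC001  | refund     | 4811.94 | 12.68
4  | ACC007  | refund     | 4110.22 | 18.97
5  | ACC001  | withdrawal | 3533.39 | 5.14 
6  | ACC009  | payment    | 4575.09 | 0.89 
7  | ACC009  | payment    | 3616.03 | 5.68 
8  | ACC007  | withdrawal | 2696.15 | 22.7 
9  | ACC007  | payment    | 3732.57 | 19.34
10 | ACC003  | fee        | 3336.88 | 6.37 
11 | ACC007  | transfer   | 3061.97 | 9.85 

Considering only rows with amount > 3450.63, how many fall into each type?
SELECT type, COUNT(*)
FROM transactions
WHERE amount > 3450.63
GROUP BY type

Note: WHERE filters rows before grouping.

Result:
  interest: 1
  payment: 3
  refund: 2
  withdrawal: 1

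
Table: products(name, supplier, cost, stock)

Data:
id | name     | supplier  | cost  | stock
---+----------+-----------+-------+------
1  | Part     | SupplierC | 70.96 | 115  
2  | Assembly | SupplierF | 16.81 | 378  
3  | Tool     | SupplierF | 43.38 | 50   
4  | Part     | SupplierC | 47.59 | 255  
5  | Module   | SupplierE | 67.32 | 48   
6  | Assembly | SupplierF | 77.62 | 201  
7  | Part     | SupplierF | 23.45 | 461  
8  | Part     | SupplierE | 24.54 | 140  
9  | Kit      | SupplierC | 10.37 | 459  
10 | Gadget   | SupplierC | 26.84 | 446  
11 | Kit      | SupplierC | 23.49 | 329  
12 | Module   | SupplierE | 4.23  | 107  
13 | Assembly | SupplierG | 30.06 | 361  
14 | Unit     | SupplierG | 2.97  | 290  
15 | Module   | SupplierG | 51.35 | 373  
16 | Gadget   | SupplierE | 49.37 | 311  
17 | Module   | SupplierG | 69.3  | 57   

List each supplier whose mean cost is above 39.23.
SELECT supplier, AVG(cost)
FROM products
GROUP BY supplier
HAVING AVG(cost) > 39.23

Result:
  SupplierF: avg=40.32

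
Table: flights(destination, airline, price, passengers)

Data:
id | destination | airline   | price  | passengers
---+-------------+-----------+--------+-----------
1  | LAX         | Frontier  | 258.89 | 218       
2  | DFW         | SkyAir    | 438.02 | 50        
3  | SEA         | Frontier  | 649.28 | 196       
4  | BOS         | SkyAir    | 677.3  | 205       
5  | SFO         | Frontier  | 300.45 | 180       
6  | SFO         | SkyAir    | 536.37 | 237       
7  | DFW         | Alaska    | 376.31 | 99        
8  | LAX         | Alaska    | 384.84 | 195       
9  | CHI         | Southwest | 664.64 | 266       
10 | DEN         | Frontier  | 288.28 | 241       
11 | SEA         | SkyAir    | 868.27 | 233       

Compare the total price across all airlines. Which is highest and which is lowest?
SELECT airline, SUM(price)
FROM flights
GROUP BY airline
ORDER BY SUM(price)

All groups:
  Southwest: 664.64
  Alaska: 761.15
  Frontier: 1496.90
  SkyAir: 2519.96

Highest: SkyAir (2519.96)
Lowest: Southwest (664.64)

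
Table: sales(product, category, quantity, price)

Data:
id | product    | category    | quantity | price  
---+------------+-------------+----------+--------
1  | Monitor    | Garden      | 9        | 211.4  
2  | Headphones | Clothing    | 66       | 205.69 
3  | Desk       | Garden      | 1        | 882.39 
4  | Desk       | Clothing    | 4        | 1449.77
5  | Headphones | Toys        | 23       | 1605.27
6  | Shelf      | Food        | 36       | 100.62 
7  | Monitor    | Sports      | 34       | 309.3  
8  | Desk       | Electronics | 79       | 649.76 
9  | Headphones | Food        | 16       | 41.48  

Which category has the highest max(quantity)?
SELECT category, MAX(quantity) as val
FROM sales
GROUP BY category
ORDER BY val DESC
LIMIT 1

Result: Electronics with max(quantity) = 79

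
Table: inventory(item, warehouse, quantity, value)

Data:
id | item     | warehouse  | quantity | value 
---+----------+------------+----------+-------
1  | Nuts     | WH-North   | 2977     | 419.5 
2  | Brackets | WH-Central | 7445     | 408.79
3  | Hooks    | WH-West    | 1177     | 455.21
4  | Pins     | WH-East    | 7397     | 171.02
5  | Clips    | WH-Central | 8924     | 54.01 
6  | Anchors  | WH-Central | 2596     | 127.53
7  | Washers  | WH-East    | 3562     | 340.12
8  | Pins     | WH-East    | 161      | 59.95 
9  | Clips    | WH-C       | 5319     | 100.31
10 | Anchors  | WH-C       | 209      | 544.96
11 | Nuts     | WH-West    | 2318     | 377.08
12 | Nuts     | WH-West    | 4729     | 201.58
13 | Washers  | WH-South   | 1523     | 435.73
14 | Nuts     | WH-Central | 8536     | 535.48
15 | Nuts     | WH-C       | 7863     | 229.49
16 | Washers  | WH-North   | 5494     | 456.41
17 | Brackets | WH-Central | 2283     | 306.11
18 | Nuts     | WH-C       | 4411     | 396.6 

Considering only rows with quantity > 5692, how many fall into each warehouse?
SELECT warehouse, COUNT(*)
FROM inventory
WHERE quantity > 5692
GROUP BY warehouse

Note: WHERE filters rows before grouping.

Result:
  WH-C: 1
  WH-Central: 3
  WH-East: 1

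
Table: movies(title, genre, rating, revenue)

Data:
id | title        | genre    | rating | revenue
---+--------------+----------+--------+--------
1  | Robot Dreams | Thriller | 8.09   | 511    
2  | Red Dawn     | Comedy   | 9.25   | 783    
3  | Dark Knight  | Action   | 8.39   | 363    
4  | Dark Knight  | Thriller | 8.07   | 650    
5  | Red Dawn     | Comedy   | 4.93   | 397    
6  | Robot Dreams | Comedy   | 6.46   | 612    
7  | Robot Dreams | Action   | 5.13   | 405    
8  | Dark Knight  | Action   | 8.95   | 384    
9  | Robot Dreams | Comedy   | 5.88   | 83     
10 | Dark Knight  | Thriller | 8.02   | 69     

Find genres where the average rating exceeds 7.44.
SELECT genre, AVG(rating)
FROM movies
GROUP BY genre
HAVING AVG(rating) > 7.44

Result:
  Action: avg=7.49
  Thriller: avg=8.06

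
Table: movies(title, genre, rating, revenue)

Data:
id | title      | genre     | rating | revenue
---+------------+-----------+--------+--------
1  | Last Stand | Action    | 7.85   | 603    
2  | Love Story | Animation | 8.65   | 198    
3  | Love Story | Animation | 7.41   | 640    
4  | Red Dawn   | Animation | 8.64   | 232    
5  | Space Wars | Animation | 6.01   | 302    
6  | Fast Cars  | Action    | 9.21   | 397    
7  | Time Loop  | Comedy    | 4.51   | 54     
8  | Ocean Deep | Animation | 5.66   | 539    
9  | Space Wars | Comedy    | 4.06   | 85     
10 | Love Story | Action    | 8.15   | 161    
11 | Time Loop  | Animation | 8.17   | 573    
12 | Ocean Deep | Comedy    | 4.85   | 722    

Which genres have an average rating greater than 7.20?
SELECT genre, AVG(rating)
FROM movies
GROUP BY genre
HAVING AVG(rating) > 7.20

Result:
  Action: avg=8.40
  Animation: avg=7.42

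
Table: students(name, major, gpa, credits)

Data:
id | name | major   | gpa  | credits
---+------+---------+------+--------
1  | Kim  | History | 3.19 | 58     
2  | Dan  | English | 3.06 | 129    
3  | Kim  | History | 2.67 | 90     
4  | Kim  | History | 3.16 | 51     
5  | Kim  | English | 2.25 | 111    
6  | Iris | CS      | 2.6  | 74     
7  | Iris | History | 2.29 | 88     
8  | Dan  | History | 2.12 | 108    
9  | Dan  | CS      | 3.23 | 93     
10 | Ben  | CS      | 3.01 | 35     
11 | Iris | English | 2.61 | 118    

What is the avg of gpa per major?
SELECT major, AVG(gpa) as result
FROM students
GROUP BY major

Result:
  CS: 2.95
  English: 2.64
  History: 2.69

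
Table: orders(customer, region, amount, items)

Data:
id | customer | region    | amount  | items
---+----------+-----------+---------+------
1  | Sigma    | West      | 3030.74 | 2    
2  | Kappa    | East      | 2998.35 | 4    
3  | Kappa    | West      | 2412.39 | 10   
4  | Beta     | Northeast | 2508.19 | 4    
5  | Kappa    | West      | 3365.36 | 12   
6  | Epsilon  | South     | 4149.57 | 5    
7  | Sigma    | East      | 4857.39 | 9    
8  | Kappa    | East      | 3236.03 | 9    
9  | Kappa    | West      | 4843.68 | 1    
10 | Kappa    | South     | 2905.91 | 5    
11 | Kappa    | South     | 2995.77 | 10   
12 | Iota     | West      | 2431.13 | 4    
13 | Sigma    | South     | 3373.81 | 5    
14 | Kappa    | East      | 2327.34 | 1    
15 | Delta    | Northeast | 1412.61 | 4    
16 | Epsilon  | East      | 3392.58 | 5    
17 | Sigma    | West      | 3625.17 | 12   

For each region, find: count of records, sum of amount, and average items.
SELECT region,
       COUNT(*) as cnt,
       SUM(amount) as total_amount,
       AVG(items) as avg_items
FROM orders
GROUP BY region

Result:
  East: 5 records, 16811.69 total amount, 5.60 avg items
  Northeast: 2 records, 3920.80 total amount, 4.00 avg items
  South: 4 records, 13425.06 total amount, 6.25 avg items
  West: 6 records, 19708.47 total amount, 6.83 avg items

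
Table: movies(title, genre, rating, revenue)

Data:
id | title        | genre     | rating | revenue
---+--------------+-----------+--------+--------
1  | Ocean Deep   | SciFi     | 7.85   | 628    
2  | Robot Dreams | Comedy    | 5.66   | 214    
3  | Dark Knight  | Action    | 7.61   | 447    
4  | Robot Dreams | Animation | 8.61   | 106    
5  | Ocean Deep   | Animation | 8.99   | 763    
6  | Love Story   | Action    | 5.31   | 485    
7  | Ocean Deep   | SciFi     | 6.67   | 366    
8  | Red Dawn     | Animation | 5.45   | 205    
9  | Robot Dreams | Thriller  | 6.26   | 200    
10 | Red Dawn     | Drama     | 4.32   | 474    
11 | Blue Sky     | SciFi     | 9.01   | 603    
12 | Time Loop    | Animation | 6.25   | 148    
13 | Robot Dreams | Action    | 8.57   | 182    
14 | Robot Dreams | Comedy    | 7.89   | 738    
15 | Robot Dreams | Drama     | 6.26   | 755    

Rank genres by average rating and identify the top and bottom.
SELECT genre, AVG(rating)
FROM movies
GROUP BY genre
ORDER BY AVG(rating)

All groups:
  Drama: 5.29
  Thriller: 6.26
  Comedy: 6.78
  Action: 7.16
  Animation: 7.33
  SciFi: 7.84

Highest: SciFi (7.84)
Lowest: Drama (5.29)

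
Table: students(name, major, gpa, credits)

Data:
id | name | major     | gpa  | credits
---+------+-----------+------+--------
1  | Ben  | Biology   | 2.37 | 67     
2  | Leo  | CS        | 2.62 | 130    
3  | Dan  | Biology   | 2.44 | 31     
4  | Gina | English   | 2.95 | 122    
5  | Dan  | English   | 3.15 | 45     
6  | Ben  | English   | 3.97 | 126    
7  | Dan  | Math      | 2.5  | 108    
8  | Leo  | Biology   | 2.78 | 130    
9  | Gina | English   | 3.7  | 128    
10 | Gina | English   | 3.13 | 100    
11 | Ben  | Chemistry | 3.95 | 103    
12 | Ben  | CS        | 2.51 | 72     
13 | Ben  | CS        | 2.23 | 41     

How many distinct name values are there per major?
SELECT major, COUNT(DISTINCT name)
FROM students
GROUP BY major

Result:
  Biology: 3 distinct
  CS: 2 distinct
  Chemistry: 1 distinct
  English: 3 distinct
  Math: 1 distinct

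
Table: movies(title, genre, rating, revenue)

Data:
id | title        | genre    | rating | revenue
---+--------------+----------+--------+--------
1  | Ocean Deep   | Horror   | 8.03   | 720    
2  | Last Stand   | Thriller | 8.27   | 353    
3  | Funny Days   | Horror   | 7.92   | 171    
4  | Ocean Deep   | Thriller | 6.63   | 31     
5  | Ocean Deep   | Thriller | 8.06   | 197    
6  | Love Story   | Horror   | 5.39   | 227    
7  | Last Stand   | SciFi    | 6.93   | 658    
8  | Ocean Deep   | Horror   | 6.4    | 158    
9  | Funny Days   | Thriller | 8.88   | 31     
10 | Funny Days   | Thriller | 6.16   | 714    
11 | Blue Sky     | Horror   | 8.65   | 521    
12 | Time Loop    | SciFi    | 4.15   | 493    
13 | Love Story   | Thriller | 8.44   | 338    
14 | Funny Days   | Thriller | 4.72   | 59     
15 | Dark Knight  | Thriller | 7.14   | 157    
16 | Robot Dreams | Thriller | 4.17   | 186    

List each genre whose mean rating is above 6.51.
SELECT genre, AVG(rating)
FROM movies
GROUP BY genre
HAVING AVG(rating) > 6.51

Result:
  Horror: avg=7.28
  Thriller: avg=6.94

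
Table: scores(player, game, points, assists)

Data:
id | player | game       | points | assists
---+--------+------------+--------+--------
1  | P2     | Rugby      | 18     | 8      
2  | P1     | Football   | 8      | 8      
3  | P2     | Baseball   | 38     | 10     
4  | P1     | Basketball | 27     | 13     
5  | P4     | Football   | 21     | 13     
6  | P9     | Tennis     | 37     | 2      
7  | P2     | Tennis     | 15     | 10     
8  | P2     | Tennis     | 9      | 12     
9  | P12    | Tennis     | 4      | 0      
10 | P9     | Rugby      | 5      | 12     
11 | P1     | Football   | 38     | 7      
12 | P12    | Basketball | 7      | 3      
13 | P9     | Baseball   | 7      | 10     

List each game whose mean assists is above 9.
SELECT game, AVG(assists)
FROM scores
GROUP BY game
HAVING AVG(assists) > 9

Result:
  Baseball: avg=10.00
  Football: avg=9.33
  Rugby: avg=10.00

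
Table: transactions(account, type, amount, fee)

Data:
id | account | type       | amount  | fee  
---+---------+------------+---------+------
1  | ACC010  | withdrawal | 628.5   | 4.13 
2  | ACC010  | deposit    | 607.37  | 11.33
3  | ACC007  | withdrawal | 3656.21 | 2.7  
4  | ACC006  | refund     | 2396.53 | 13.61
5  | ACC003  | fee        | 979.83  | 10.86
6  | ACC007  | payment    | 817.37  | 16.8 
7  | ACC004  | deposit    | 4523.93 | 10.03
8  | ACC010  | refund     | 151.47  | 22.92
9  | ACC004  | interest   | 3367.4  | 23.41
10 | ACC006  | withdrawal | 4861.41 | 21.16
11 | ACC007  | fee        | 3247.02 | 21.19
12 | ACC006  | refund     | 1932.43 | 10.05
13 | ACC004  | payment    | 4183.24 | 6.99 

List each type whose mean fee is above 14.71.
SELECT type, AVG(fee)
FROM transactions
GROUP BY type
HAVING AVG(fee) > 14.71

Result:
  fee: avg=16.03
  interest: avg=23.41
  refund: avg=15.53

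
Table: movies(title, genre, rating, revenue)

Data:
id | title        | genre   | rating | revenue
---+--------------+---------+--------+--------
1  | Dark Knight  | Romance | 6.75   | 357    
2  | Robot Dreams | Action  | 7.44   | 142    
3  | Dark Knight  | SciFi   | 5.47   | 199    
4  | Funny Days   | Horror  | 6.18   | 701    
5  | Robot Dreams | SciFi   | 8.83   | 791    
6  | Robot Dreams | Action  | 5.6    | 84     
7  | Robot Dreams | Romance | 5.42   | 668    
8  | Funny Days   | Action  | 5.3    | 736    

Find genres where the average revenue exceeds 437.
SELECT genre, AVG(revenue)
FROM movies
GROUP BY genre
HAVING AVG(revenue) > 437

Result:
  Horror: avg=701.00
  Romance: avg=512.50
  SciFi: avg=495.00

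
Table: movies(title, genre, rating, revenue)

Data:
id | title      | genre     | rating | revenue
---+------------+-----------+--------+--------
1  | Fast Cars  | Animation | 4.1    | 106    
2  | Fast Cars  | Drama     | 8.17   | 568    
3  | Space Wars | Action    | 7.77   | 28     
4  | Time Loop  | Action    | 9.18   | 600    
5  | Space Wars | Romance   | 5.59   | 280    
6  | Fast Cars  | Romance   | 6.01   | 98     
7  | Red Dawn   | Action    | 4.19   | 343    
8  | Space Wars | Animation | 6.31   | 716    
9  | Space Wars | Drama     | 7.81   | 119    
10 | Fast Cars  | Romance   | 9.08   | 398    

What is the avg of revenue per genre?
SELECT genre, AVG(revenue) as result
FROM movies
GROUP BY genre

Result:
  Action: 323.67
  Animation: 411.00
  Drama: 343.50
  Romance: 258.67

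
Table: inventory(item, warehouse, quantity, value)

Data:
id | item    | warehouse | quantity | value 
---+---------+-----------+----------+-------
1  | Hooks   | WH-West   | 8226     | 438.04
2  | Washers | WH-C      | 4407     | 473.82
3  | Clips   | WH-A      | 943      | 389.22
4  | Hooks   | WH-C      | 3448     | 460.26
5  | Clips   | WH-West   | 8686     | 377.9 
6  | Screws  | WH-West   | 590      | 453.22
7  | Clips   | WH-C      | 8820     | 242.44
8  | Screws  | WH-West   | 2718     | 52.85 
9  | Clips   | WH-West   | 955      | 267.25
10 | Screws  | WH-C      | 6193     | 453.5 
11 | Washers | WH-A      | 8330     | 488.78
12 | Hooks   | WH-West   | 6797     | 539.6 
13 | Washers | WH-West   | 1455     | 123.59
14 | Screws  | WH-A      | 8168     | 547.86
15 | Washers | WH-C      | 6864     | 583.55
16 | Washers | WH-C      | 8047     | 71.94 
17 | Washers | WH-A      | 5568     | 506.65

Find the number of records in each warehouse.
SELECT warehouse, COUNT(*) as count
FROM inventory
GROUP BY warehouse

Result:
  WH-A: 4
  WH-C: 6
  WH-West: 7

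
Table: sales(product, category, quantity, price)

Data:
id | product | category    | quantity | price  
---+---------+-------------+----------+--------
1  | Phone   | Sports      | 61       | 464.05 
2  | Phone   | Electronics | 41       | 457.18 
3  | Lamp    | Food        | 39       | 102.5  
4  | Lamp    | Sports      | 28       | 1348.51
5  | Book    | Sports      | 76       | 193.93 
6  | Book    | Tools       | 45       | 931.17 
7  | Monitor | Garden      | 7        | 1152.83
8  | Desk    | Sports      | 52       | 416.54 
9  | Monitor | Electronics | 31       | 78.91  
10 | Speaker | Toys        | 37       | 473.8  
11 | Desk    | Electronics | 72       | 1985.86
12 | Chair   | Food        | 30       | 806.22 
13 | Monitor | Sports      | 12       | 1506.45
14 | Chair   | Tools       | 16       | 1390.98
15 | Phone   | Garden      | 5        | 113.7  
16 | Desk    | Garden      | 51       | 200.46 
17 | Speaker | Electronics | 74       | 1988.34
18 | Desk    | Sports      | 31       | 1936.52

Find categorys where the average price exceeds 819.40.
SELECT category, AVG(price)
FROM sales
GROUP BY category
HAVING AVG(price) > 819.40

Result:
  Electronics: avg=1127.57
  Sports: avg=977.67
  Tools: avg=1161.08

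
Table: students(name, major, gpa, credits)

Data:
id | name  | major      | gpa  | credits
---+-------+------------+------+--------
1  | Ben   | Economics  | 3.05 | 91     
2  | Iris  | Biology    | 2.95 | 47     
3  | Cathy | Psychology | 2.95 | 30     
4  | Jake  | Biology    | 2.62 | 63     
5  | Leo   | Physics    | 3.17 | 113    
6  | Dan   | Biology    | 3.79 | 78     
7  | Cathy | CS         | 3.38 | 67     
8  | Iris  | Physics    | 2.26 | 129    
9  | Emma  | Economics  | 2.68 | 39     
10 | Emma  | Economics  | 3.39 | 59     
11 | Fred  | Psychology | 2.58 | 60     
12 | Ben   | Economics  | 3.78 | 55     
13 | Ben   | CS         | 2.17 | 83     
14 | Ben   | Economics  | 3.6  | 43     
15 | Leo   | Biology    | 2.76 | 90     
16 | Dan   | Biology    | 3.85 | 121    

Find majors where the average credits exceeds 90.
SELECT major, AVG(credits)
FROM students
GROUP BY major
HAVING AVG(credits) > 90

Result:
  Physics: avg=121.00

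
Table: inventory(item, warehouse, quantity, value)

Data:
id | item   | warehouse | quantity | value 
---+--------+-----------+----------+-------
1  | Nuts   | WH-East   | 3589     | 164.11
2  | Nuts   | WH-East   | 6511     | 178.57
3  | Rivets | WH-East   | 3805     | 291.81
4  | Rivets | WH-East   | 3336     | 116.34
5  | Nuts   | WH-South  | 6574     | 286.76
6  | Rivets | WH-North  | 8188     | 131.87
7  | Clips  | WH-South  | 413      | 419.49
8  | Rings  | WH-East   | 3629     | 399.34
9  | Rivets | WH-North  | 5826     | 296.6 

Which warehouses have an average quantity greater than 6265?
SELECT warehouse, AVG(quantity)
FROM inventory
GROUP BY warehouse
HAVING AVG(quantity) > 6265

Result:
  WH-North: avg=7007.00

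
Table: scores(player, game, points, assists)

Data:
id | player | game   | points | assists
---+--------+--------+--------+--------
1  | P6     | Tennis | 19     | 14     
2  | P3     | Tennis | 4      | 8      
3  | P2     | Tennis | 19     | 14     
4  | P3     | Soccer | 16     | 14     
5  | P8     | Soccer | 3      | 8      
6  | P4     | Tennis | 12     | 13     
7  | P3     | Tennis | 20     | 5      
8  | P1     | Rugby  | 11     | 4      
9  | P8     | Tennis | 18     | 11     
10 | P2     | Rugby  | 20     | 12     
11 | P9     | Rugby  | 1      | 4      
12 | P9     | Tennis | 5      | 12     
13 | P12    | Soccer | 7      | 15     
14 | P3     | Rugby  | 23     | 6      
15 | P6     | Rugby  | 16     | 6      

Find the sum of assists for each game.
SELECT game, SUM(assists) as result
FROM scores
GROUP BY game

Result:
  Rugby: 32
  Soccer: 37
  Tennis: 77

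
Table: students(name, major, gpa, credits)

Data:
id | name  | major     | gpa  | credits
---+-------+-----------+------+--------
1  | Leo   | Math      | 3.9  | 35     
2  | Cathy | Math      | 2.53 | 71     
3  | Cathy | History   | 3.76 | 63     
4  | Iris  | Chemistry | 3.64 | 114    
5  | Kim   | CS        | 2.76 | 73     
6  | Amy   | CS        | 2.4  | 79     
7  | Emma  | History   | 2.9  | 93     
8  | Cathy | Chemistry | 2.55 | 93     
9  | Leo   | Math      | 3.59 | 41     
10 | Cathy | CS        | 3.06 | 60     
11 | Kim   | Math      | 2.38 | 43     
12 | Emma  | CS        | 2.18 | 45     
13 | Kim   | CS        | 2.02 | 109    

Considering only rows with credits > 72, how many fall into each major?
SELECT major, COUNT(*)
FROM students
WHERE credits > 72
GROUP BY major

Note: WHERE filters rows before grouping.

Result:
  CS: 3
  Chemistry: 2
  History: 1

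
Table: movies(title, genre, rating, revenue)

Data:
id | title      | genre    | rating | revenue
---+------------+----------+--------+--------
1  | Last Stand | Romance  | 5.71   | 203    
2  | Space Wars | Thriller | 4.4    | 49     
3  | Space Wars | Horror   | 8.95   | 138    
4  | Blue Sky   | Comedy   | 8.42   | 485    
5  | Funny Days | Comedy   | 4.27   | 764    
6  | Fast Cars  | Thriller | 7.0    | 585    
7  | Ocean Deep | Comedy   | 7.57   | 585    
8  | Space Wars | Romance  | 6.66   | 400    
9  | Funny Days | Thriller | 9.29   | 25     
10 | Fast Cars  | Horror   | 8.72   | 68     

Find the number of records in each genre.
SELECT genre, COUNT(*) as count
FROM movies
GROUP BY genre

Result:
  Comedy: 3
  Horror: 2
  Romance: 2
  Thriller: 3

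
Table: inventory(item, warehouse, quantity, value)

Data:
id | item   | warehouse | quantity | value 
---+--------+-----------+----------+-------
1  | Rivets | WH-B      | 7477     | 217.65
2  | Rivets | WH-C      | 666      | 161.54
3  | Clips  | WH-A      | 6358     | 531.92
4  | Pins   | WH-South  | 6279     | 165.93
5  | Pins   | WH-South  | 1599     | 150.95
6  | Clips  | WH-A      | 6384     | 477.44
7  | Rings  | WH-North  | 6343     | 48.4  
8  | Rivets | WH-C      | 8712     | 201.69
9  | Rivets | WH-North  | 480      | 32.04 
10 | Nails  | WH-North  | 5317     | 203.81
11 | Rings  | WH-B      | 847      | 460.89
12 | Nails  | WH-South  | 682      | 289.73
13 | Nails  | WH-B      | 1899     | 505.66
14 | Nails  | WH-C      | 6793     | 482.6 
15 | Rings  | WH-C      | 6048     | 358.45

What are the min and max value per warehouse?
SELECT warehouse, MIN(value), MAX(value)
FROM inventory
GROUP BY warehouse

Result:
  WH-A: min=477.44, max=531.92
  WH-B: min=217.65, max=505.66
  WH-C: min=161.54, max=482.60
  WH-North: min=32.04, max=203.81
  WH-South: min=150.95, max=289.73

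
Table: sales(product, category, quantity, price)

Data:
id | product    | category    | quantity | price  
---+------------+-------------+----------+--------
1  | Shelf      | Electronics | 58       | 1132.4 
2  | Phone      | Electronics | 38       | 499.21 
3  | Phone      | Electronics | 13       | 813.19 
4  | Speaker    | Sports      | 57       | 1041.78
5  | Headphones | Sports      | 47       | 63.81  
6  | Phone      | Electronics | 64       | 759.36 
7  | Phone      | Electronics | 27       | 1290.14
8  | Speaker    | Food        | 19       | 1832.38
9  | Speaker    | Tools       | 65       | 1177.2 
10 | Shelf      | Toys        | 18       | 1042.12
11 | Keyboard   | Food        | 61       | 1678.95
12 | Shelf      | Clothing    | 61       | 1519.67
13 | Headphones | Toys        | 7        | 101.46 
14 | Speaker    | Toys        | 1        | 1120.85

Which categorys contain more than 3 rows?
SELECT category, COUNT(*) as cnt
FROM sales
GROUP BY category
HAVING COUNT(*) > 3

Result:
  Electronics: 5

Note: HAVING filters groups after aggregation, WHERE filters rows before.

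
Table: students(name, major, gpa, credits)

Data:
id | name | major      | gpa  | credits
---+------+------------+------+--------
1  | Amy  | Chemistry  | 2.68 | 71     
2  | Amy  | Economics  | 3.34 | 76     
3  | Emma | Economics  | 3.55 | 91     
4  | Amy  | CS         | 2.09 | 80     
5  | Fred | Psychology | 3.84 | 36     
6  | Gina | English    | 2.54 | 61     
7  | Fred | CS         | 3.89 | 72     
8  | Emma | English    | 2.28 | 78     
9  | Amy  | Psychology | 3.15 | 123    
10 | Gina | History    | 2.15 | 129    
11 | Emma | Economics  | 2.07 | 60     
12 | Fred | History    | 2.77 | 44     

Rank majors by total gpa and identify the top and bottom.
SELECT major, SUM(gpa)
FROM students
GROUP BY major
ORDER BY SUM(gpa)

All groups:
  Chemistry: 2.68
  English: 4.82
  History: 4.92
  CS: 5.98
  Psychology: 6.99
  Economics: 8.96

Highest: Economics (8.96)
Lowest: Chemistry (2.68)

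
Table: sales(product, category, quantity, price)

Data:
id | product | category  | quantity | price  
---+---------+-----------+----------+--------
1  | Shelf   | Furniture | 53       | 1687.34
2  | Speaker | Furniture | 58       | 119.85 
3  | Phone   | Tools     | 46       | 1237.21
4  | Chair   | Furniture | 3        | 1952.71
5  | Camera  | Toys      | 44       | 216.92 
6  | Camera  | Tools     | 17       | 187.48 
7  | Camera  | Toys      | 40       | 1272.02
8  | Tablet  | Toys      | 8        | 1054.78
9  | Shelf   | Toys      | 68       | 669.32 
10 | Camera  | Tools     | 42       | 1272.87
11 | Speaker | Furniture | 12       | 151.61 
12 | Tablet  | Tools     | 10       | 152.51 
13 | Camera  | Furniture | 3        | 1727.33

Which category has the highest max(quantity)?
SELECT category, MAX(quantity) as val
FROM sales
GROUP BY category
ORDER BY val DESC
LIMIT 1

Result: Toys with max(quantity) = 68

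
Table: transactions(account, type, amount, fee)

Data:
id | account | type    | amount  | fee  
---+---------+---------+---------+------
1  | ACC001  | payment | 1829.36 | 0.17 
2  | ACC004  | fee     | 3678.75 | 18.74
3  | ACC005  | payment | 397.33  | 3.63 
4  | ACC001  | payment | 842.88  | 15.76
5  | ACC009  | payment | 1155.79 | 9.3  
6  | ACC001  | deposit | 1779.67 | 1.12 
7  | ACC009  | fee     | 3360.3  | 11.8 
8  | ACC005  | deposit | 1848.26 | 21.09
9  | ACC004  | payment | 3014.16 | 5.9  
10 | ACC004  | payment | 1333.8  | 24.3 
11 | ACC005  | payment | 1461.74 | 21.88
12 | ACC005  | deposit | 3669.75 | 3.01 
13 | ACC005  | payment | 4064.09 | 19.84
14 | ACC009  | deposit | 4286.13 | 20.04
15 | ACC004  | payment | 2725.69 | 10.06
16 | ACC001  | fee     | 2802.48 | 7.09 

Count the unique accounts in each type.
SELECT type, COUNT(DISTINCT account)
FROM transactions
GROUP BY type

Result:
  deposit: 3 distinct
  fee: 3 distinct
  payment: 4 distinct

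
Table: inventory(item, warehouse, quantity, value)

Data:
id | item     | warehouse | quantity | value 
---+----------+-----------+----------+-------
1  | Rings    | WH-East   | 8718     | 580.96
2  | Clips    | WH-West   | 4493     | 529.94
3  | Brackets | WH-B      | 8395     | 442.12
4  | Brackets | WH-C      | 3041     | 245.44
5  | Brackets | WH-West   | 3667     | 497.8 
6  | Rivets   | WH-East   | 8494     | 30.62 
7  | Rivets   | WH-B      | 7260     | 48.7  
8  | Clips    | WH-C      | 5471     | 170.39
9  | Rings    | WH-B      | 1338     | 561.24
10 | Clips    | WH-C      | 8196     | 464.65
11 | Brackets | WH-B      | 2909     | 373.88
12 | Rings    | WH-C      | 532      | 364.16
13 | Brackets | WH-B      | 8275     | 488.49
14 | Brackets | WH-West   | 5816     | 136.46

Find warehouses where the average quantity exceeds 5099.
SELECT warehouse, AVG(quantity)
FROM inventory
GROUP BY warehouse
HAVING AVG(quantity) > 5099

Result:
  WH-B: avg=5635.40
  WH-East: avg=8606.00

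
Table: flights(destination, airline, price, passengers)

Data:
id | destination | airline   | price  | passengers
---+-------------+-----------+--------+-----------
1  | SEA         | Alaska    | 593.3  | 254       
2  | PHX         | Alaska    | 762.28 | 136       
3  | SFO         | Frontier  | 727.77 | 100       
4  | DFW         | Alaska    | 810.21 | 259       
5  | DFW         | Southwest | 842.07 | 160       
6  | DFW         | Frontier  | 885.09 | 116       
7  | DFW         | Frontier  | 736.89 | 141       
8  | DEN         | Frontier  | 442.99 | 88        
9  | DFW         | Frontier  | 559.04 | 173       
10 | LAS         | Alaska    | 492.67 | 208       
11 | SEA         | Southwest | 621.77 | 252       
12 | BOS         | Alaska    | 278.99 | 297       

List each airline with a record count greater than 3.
SELECT airline, COUNT(*) as cnt
FROM flights
GROUP BY airline
HAVING COUNT(*) > 3

Result:
  Alaska: 5
  Frontier: 5

Note: HAVING filters groups after aggregation, WHERE filters rows before.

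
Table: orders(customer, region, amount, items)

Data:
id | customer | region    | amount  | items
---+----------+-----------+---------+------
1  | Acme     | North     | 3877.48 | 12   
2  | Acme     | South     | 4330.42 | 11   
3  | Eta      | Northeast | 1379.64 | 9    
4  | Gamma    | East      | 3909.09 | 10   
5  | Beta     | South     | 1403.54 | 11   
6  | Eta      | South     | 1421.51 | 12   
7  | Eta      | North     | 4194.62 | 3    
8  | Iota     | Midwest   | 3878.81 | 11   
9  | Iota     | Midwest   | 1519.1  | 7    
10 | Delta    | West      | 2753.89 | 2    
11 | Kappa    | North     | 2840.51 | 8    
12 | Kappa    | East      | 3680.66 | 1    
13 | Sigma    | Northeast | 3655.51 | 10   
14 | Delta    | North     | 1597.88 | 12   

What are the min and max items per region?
SELECT region, MIN(items), MAX(items)
FROM orders
GROUP BY region

Result:
  East: min=1, max=10
  Midwest: min=7, max=11
  North: min=3, max=12
  Northeast: min=9, max=10
  South: min=11, max=12
  West: min=2, max=2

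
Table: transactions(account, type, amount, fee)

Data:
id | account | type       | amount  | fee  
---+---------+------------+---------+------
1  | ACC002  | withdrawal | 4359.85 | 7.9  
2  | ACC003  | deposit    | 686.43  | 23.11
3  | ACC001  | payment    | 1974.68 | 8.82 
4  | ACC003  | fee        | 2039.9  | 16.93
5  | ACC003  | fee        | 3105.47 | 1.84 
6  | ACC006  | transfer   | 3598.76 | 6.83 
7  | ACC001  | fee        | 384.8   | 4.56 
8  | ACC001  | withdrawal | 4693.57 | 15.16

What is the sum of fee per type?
SELECT type, SUM(fee) as result
FROM transactions
GROUP BY type

Result:
  deposit: 23.11
  fee: 23.33
  payment: 8.82
  transfer: 6.83
  withdrawal: 23.06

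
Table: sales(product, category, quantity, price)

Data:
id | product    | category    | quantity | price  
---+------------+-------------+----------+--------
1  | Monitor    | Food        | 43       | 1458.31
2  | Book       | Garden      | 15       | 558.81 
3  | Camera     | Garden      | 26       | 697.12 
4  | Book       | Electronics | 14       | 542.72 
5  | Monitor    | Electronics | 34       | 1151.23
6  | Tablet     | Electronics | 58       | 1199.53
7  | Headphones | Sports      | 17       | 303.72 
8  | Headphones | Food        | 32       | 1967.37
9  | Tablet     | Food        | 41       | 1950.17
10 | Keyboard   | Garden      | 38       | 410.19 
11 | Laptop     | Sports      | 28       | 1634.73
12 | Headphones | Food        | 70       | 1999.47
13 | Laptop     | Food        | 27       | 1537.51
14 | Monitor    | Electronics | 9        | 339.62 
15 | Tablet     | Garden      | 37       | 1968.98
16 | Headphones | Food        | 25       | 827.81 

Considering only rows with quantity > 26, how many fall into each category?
SELECT category, COUNT(*)
FROM sales
WHERE quantity > 26
GROUP BY category

Note: WHERE filters rows before grouping.

Result:
  Electronics: 2
  Food: 5
  Garden: 2
  Sports: 1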